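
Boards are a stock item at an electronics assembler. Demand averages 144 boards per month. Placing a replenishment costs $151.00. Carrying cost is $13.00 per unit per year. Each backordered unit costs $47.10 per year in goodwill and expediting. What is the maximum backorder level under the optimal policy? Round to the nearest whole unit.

S* ≈ 49 boards

Annual demand D = 144 × 12 = 1,728.
With planned backorders, Q* = √(2DS/H) · √((H+B)/B).
√(2DS/H) = √(2 × 1,728 × 151 / 13) = 200.357.
√((H+B)/B) = √((13+47.1)/47.1) = 1.1296.
Q* ≈ 226.324.
S* = Q* · H/(H+B) = 226.324 × 13/60.1 ≈ 48.955.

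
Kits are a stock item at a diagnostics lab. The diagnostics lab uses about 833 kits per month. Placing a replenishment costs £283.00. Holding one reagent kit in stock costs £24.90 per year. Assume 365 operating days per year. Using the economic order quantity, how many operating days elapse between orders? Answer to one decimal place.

T ≈ 17.4 days

Annual demand D = 833 × 12 = 9,996.
The optimal lot size = √(2DS/H) = √(2 × 9,996 × 283 / 24.9) ≈ 476.67.
Cycle time = Q*/D × 365 = 476.67 / 9,996 × 365 ≈ 17.406 days.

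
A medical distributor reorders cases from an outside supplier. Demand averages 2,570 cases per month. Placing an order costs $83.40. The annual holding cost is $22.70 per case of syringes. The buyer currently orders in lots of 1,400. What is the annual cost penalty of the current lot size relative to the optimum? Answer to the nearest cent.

Annual demand D = 2,570 × 12 = 30,840.
EOQ = √(2DS/H) = √(2 × 30,840 × 83.4 / 22.7) ≈ 476.04.
Cost at Q* = (D/Q*)S + (Q*/2)H = √(2DSH) ≈ $10,806.08.
Cost at Q = 1,400: (30,840/1,400)×83.4 + (1,400/2)×22.7 = $1,837.18 + $15,890.00 = $17,727.18.
Excess = $17,727.18 − $10,806.08 = $6,921.10.

Extra cost ≈ $6,921.10 per year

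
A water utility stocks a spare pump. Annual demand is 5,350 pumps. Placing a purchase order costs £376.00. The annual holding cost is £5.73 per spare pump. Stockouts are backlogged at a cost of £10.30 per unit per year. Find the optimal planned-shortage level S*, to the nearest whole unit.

With planned backorders, Q* = √(2DS/H) · √((H+B)/B).
√(2DS/H) = √(2 × 5,350 × 376 / 5.73) = 837.931.
√((H+B)/B) = √((5.73+10.3)/10.3) = 1.2475.
Q* ≈ 1045.338.
S* = Q* · H/(H+B) = 1045.338 × 5.73/16.03 ≈ 373.661.

S* ≈ 374 pumps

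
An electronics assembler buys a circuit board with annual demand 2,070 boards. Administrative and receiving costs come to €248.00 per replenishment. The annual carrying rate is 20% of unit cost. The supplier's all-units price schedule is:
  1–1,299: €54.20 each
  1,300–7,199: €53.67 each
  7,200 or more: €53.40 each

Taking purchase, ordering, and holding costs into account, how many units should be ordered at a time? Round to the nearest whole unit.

Holding cost per unit per year at price C is H = 0.20·C.
Evaluate total cost at each tier's feasible EOQ or, if the EOQ is below the tier, at the tier's minimum quantity.
EOQ at €54.20 = 307.8 (feasible in tier 1): TC = 2,070×€54.20 + (2,070/307.8)×248 + (307.8/2)×0.20×€54.20 = €115,530.11.
EOQ at €53.67 = 309.3 < 1300, so use break Q=1300: TC = 2,070×€53.67 + (2,070/1300.0)×248 + (1300.0/2)×0.20×€53.67 = €118,468.89.
EOQ at €53.40 = 310.1 < 7200, so use break Q=7200: TC = 2,070×€53.40 + (2,070/7200.0)×248 + (7200.0/2)×0.20×€53.40 = €149,057.30.
Lowest total cost is €115,530.11 at Q = 307.8.

Q* ≈ 308 boards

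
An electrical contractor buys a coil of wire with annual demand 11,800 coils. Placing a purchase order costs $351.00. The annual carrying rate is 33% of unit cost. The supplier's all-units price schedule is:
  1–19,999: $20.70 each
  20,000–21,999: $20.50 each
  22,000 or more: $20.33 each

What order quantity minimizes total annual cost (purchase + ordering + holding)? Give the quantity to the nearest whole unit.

Q* ≈ 1,101 coils

Holding cost per unit per year at price C is H = 0.33·C.
For each price level, check whether its EOQ is feasible; otherwise the best quantity at that price is the breakpoint.
EOQ at $20.70 = 1101.2 (feasible in tier 1): TC = 11,800×$20.70 + (11,800/1101.2)×351 + (1101.2/2)×0.33×$20.70 = $251,782.32.
EOQ at $20.50 = 1106.6 < 20000, so use break Q=20000: TC = 11,800×$20.50 + (11,800/20000.0)×351 + (20000.0/2)×0.33×$20.50 = $309,757.09.
EOQ at $20.33 = 1111.2 < 22000, so use break Q=22000: TC = 11,800×$20.33 + (11,800/22000.0)×351 + (22000.0/2)×0.33×$20.33 = $313,880.16.
Lowest total cost is $251,782.32 at Q = 1101.2.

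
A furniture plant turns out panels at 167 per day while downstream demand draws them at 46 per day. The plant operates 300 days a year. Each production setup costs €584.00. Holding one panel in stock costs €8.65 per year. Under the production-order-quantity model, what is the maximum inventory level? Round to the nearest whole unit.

Annual demand D = 46 × 300 = 13,800.
Production build-up factor (1 − d/p) = 1 − 46/167 = 0.7246.
Q* = √(2DS / (H(1 − d/p))) = √(2 × 13,800 × 584 / (8.65 × 0.7246)).
= √(16,118,400 / 6.2674) ≈ 1603.683.
Maximum inventory = Q*(1 − d/p) = 1603.683 × 0.7246 ≈ 1161.950.

I_max ≈ 1,162 panels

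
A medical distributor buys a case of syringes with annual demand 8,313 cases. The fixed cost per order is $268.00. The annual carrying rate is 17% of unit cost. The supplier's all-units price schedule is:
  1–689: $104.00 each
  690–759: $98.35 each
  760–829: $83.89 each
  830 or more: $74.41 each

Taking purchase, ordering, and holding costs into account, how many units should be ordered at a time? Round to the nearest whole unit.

Q* ≈ 830 cases

Holding cost per unit per year at price C is H = 0.17·C.
Candidates are each tier's EOQ (if it falls in that tier) and each price-break quantity.
EOQ at $104.00 = 502.0 (feasible in tier 1): TC = 8,313×$104.00 + (8,313/502.0)×268 + (502.0/2)×0.17×$104.00 = $873,427.70.
EOQ at $98.35 = 516.2 < 690, so use break Q=690: TC = 8,313×$98.35 + (8,313/690.0)×268 + (690.0/2)×0.17×$98.35 = $826,580.59.
EOQ at $83.89 = 559.0 < 760, so use break Q=760: TC = 8,313×$83.89 + (8,313/760.0)×268 + (760.0/2)×0.17×$83.89 = $705,728.29.
EOQ at $74.41 = 593.5 < 830, so use break Q=830: TC = 8,313×$74.41 + (8,313/830.0)×268 + (830.0/2)×0.17×$74.41 = $626,504.15.
Lowest total cost is $626,504.15 at Q = 830.0.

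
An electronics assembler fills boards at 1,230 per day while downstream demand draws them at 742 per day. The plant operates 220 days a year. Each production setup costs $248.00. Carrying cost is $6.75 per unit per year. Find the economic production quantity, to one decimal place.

Annual demand D = 742 × 220 = 163,240.
Production build-up factor (1 − d/p) = 1 − 742/1,230 = 0.3967.
Q* = √(2DS / (H(1 − d/p))) = √(2 × 163,240 × 248 / (6.75 × 0.3967)).
= √(80,967,040 / 2.678) ≈ 5498.508.

Q* ≈ 5,498.5 boards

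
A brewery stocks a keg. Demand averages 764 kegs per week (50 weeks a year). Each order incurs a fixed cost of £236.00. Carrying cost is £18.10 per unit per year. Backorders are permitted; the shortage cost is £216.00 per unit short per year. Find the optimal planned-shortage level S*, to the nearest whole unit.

Annual demand D = 764 × 50 = 38,200.
With planned backorders, Q* = √(2DS/H) · √((H+B)/B).
√(2DS/H) = √(2 × 38,200 × 236 / 18.1) = 998.075.
√((H+B)/B) = √((18.1+216)/216) = 1.0411.
Q* ≈ 1039.052.
S* = Q* · H/(H+B) = 1039.052 × 18.1/234.1 ≈ 80.337.

S* ≈ 80 kegs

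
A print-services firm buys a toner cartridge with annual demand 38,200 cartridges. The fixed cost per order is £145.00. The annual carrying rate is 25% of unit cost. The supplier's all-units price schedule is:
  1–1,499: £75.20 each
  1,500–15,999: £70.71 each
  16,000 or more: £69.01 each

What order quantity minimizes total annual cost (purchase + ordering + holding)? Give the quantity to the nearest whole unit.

Holding cost per unit per year at price C is H = 0.25·C.
Candidates are each tier's EOQ (if it falls in that tier) and each price-break quantity.
EOQ at £75.20 = 767.6 (feasible in tier 1): TC = 38,200×£75.20 + (38,200/767.6)×145 + (767.6/2)×0.25×£75.20 = £2,887,071.44.
EOQ at £70.71 = 791.6 < 1500, so use break Q=1500: TC = 38,200×£70.71 + (38,200/1500.0)×145 + (1500.0/2)×0.25×£70.71 = £2,718,072.79.
EOQ at £69.01 = 801.3 < 16000, so use break Q=16000: TC = 38,200×£69.01 + (38,200/16000.0)×145 + (16000.0/2)×0.25×£69.01 = £2,774,548.19.
Lowest total cost is £2,718,072.79 at Q = 1500.0.

Q* ≈ 1,500 cartridges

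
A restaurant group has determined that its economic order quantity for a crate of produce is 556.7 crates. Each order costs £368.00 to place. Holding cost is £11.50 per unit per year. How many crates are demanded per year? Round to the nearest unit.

Invert the EOQ relation Q*² = 2DS/H.
From Q* = √(2DS/H): D = Q*²H / (2S) = 556.7² × 11.5 / (2 × 368) = 4842.420.

D ≈ 4,842 crates per year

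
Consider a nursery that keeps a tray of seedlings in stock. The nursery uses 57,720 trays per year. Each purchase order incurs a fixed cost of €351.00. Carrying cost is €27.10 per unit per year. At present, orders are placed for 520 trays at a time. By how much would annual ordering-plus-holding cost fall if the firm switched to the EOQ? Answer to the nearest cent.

EOQ = √(2DS/H) = √(2 × 57,720 × 351 / 27.1) ≈ 1222.78.
Cost at Q* = (D/Q*)S + (Q*/2)H = √(2DSH) ≈ €33,137.24.
Cost at Q = 520: (57,720/520)×351 + (520/2)×27.1 = €38,961.00 + €7,046.00 = €46,007.00.
Excess = €46,007.00 − €33,137.24 = €12,869.76.

Extra cost ≈ €12,869.76 per year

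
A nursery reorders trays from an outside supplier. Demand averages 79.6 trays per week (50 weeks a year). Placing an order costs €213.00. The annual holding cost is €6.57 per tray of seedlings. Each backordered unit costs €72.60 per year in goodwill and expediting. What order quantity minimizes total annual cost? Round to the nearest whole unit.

Annual demand D = 79.6 × 50 = 3,980.
With planned backorders, Q* = √(2DS/H) · √((H+B)/B).
√(2DS/H) = √(2 × 3,980 × 213 / 6.57) = 508.000.
√((H+B)/B) = √((6.57+72.6)/72.6) = 1.0443.
Q* ≈ 530.488.

Q* ≈ 530 trays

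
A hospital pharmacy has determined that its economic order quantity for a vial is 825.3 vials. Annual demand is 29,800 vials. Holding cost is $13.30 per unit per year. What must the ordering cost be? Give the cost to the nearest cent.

S ≈ $151.99

Squaring Q* = √(2DS/H) gives Q*² = 2DS/H.
From Q* = √(2DS/H): S = Q*²H / (2D) = 825.3² × 13.3 / (2 × 29,800) = 151.9949.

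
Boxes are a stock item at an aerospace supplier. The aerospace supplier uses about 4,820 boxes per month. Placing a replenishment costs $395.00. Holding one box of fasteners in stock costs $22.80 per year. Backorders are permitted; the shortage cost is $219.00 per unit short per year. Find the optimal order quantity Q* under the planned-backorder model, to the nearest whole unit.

Q* ≈ 1,488 boxes

Annual demand D = 4,820 × 12 = 57,840.
With planned backorders, Q* = √(2DS/H) · √((H+B)/B).
√(2DS/H) = √(2 × 57,840 × 395 / 22.8) = 1415.664.
√((H+B)/B) = √((22.8+219)/219) = 1.0508.
Q* ≈ 1487.532.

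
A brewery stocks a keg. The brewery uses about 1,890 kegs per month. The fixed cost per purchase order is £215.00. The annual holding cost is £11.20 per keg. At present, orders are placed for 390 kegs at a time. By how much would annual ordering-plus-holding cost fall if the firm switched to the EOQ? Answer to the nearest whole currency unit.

Annual demand D = 1,890 × 12 = 22,680.
EOQ = √(2DS/H) = √(2 × 22,680 × 215 / 11.2) ≈ 933.14.
Cost at Q* = (D/Q*)S + (Q*/2)H = √(2DSH) ≈ £10,451.17.
Cost at Q = 390: (22,680/390)×215 + (390/2)×11.2 = £12,503.08 + £2,184.00 = £14,687.08.
Excess = £14,687.08 − £10,451.17 = £4,235.91.

Extra cost ≈ £4,236 per year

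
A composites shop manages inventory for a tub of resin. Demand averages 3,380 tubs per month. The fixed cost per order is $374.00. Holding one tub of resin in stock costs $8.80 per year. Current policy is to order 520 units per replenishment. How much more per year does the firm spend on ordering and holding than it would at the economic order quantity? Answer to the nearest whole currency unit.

Extra cost ≈ $15,120 per year

Annual demand D = 3,380 × 12 = 40,560.
EOQ = √(2DS/H) = √(2 × 40,560 × 374 / 8.8) ≈ 1856.77.
Cost at Q* = (D/Q*)S + (Q*/2)H = √(2DSH) ≈ $16,339.59.
Cost at Q = 520: (40,560/520)×374 + (520/2)×8.8 = $29,172.00 + $2,288.00 = $31,460.00.
Excess = $31,460.00 − $16,339.59 = $15,120.41.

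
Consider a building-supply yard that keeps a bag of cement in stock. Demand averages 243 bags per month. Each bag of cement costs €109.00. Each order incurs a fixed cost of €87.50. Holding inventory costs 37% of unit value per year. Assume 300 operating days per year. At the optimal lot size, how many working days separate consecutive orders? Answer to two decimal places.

T ≈ 11.57 days

Annual demand D = 243 × 12 = 2,916.
Holding cost H = 0.37 × €109.00 = €40.3300 per unit per year.
Q* = √(2DS/H) = √(2 × 2,916 × 87.5 / 40.33) ≈ 112.49.
Cycle time = Q*/D × 300 = 112.49 / 2,916 × 300 ≈ 11.573 days.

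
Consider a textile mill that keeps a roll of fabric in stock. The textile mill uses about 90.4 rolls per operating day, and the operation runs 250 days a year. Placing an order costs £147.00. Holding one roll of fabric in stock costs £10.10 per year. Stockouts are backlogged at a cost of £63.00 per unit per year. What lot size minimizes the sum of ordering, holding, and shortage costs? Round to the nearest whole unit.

Annual demand D = 90.4 × 250 = 22,600.
With planned backorders, Q* = √(2DS/H) · √((H+B)/B).
√(2DS/H) = √(2 × 22,600 × 147 / 10.1) = 811.087.
√((H+B)/B) = √((10.1+63)/63) = 1.0772.
Q* ≈ 873.686.

Q* ≈ 874 rolls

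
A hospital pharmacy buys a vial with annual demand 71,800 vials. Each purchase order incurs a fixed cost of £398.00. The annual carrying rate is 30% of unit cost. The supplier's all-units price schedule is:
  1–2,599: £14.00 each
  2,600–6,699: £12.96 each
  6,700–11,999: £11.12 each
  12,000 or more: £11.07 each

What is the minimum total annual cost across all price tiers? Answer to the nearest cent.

TC* ≈ £813,856.73

Holding cost per unit per year at price C is H = 0.30·C.
For each price level, check whether its EOQ is feasible; otherwise the best quantity at that price is the breakpoint.
Tier 1 (£14.00): EOQ = 3688.9 exceeds tier's upper bound 2599, so this tier is dominated.
EOQ at £12.96 = 3834.0 (feasible in tier 2): TC = 71,800×£12.96 + (71,800/3834.0)×398 + (3834.0/2)×0.30×£12.96 = £945,434.71.
EOQ at £11.12 = 4139.1 < 6700, so use break Q=6700: TC = 71,800×£11.12 + (71,800/6700.0)×398 + (6700.0/2)×0.30×£11.12 = £813,856.73.
EOQ at £11.07 = 4148.4 < 12000, so use break Q=12000: TC = 71,800×£11.07 + (71,800/12000.0)×398 + (12000.0/2)×0.30×£11.07 = £817,133.37.
Lowest total cost among the candidates is at Q = 6700.0.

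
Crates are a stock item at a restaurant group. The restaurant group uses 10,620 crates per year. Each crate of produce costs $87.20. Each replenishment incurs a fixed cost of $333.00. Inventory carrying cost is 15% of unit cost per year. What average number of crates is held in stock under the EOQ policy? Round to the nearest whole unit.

Holding cost H = 0.15 × $87.20 = $13.0800 per unit per year.
Q* = √(2DS/H) = √(2 × 10,620 × 333 / 13.08) ≈ 735.35.
Average inventory = Q*/2 ≈ 735.35 / 2 = 367.676.

Average inventory ≈ 368 crates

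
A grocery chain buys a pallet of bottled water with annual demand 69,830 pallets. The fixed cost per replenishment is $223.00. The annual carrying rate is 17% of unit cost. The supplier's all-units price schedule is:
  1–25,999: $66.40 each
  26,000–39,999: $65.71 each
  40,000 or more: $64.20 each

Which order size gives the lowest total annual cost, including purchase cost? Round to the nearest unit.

Holding cost per unit per year at price C is H = 0.17·C.
Evaluate total cost at each tier's feasible EOQ or, if the EOQ is below the tier, at the tier's minimum quantity.
EOQ at $66.40 = 1661.0 (feasible in tier 1): TC = 69,830×$66.40 + (69,830/1661.0)×223 + (1661.0/2)×0.17×$66.40 = $4,655,461.81.
EOQ at $65.71 = 1669.7 < 26000, so use break Q=26000: TC = 69,830×$65.71 + (69,830/26000.0)×223 + (26000.0/2)×0.17×$65.71 = $4,734,347.33.
EOQ at $64.20 = 1689.3 < 40000, so use break Q=40000: TC = 69,830×$64.20 + (69,830/40000.0)×223 + (40000.0/2)×0.17×$64.20 = $4,701,755.30.
Lowest total cost is $4,655,461.81 at Q = 1661.0.

Q* ≈ 1,661 pallets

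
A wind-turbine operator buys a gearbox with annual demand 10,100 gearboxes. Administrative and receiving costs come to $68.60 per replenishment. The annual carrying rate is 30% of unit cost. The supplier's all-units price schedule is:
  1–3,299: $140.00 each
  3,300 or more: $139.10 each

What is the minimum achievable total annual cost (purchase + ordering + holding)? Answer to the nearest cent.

Holding cost per unit per year at price C is H = 0.30·C.
Candidates are each tier's EOQ (if it falls in that tier) and each price-break quantity.
EOQ at $140.00 = 181.6 (feasible in tier 1): TC = 10,100×$140.00 + (10,100/181.6)×68.6 + (181.6/2)×0.30×$140.00 = $1,421,628.91.
EOQ at $139.10 = 182.2 < 3300, so use break Q=3300: TC = 10,100×$139.10 + (10,100/3300.0)×68.6 + (3300.0/2)×0.30×$139.10 = $1,473,974.46.
Lowest total cost among the candidates is at Q = 181.6.

TC* ≈ $1,421,628.91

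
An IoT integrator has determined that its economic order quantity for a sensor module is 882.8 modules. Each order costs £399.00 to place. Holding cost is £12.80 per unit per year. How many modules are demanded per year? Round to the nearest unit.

Invert the EOQ relation Q*² = 2DS/H.
From Q* = √(2DS/H): D = Q*²H / (2S) = 882.8² × 12.8 / (2 × 399) = 12500.625.

D ≈ 12,501 modules per year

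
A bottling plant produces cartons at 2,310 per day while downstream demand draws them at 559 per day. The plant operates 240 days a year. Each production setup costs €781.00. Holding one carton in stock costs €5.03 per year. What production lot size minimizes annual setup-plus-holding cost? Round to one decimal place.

Annual demand D = 559 × 240 = 134,160.
Production build-up factor (1 − d/p) = 1 − 559/2,310 = 0.7580.
Q* = √(2DS / (H(1 − d/p))) = √(2 × 134,160 × 781 / (5.03 × 0.7580)).
= √(209,557,920 / 3.8128) ≈ 7413.631.

Q* ≈ 7,413.6 cartons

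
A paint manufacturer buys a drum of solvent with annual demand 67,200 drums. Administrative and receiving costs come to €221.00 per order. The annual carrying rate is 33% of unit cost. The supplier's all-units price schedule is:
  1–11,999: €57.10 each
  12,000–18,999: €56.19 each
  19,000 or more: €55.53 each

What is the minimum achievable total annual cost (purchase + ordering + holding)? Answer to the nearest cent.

Holding cost per unit per year at price C is H = 0.33·C.
Candidates are each tier's EOQ (if it falls in that tier) and each price-break quantity.
EOQ at €57.10 = 1255.5 (feasible in tier 1): TC = 67,200×€57.10 + (67,200/1255.5)×221 + (1255.5/2)×0.33×€57.10 = €3,860,777.61.
EOQ at €56.19 = 1265.6 < 12000, so use break Q=12000: TC = 67,200×€56.19 + (67,200/12000.0)×221 + (12000.0/2)×0.33×€56.19 = €3,888,461.80.
EOQ at €55.53 = 1273.1 < 19000, so use break Q=19000: TC = 67,200×€55.53 + (67,200/19000.0)×221 + (19000.0/2)×0.33×€55.53 = €3,906,484.19.
Lowest total cost among the candidates is at Q = 1255.5.

TC* ≈ €3,860,777.61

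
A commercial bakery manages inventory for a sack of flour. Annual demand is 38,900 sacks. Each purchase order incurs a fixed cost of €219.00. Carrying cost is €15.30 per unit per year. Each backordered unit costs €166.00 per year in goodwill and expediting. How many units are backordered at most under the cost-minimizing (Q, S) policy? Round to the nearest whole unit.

S* ≈ 93 sacks

With planned backorders, Q* = √(2DS/H) · √((H+B)/B).
√(2DS/H) = √(2 × 38,900 × 219 / 15.3) = 1055.276.
√((H+B)/B) = √((15.3+166)/166) = 1.0451.
Q* ≈ 1102.836.
S* = Q* · H/(H+B) = 1102.836 × 15.3/181.3 ≈ 93.069.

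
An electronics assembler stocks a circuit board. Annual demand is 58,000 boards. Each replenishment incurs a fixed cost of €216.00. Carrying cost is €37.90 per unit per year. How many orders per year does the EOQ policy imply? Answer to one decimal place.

N ≈ 71.3 orders per year

The optimal lot size = √(2DS/H) = √(2 × 58,000 × 216 / 37.9) ≈ 813.09.
Orders per year = D / Q* = 58,000 / 813.09 ≈ 71.333.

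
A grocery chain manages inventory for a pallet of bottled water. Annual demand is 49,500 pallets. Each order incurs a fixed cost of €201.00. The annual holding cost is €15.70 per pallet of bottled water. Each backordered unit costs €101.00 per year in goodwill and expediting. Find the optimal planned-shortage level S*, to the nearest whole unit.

With planned backorders, Q* = √(2DS/H) · √((H+B)/B).
√(2DS/H) = √(2 × 49,500 × 201 / 15.7) = 1125.812.
√((H+B)/B) = √((15.7+101)/101) = 1.0749.
Q* ≈ 1210.154.
S* = Q* · H/(H+B) = 1210.154 × 15.7/116.7 ≈ 162.806.

S* ≈ 163 pallets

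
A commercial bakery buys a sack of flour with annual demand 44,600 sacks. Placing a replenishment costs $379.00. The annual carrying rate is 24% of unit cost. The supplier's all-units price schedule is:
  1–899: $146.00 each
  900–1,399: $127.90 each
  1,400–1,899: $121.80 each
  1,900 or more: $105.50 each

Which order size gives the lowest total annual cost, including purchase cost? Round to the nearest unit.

Holding cost per unit per year at price C is H = 0.24·C.
For each price level, check whether its EOQ is feasible; otherwise the best quantity at that price is the breakpoint.
Tier 1 ($146.00): EOQ = 982.2 exceeds tier's upper bound 899, so this tier is dominated.
EOQ at $127.90 = 1049.4 (feasible in tier 2): TC = 44,600×$127.90 + (44,600/1049.4)×379 + (1049.4/2)×0.24×$127.90 = $5,736,553.87.
EOQ at $121.80 = 1075.4 < 1400, so use break Q=1400: TC = 44,600×$121.80 + (44,600/1400.0)×379 + (1400.0/2)×0.24×$121.80 = $5,464,816.26.
EOQ at $105.50 = 1155.5 < 1900, so use break Q=1900: TC = 44,600×$105.50 + (44,600/1900.0)×379 + (1900.0/2)×0.24×$105.50 = $4,738,250.53.
Lowest total cost is $4,738,250.53 at Q = 1900.0.

Q* ≈ 1,900 sacks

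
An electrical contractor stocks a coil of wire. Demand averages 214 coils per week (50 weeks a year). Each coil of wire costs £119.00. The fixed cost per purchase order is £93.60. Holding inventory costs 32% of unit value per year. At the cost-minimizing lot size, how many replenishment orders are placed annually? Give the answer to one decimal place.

N ≈ 46.7 orders per year

Annual demand D = 214 × 50 = 10,700.
Holding cost H = 0.32 × £119.00 = £38.0800 per unit per year.
Q* = √(2DS/H) = √(2 × 10,700 × 93.6 / 38.08) ≈ 229.35.
Orders per year = D / Q* = 10,700 / 229.35 ≈ 46.654.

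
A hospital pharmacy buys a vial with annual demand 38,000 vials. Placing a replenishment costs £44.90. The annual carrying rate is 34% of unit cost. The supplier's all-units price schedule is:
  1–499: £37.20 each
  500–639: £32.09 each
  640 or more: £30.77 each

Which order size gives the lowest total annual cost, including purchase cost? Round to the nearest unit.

Q* ≈ 640 vials

Holding cost per unit per year at price C is H = 0.34·C.
Evaluate total cost at each tier's feasible EOQ or, if the EOQ is below the tier, at the tier's minimum quantity.
Tier 1 (£37.20): EOQ = 519.4 exceeds tier's upper bound 499, so this tier is dominated.
EOQ at £32.09 = 559.2 (feasible in tier 2): TC = 38,000×£32.09 + (38,000/559.2)×44.9 + (559.2/2)×0.34×£32.09 = £1,225,521.75.
EOQ at £30.77 = 571.1 < 640, so use break Q=640: TC = 38,000×£30.77 + (38,000/640.0)×44.9 + (640.0/2)×0.34×£30.77 = £1,175,273.71.
Lowest total cost is £1,175,273.71 at Q = 640.0.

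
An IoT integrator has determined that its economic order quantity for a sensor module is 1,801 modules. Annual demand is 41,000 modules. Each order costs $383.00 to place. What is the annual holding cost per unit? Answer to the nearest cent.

H ≈ $9.68

Squaring Q* = √(2DS/H) gives Q*² = 2DS/H.
From Q* = √(2DS/H): H = 2DS / Q*² = 2 × 41,000 × 383 / 1,801² = 9.6824.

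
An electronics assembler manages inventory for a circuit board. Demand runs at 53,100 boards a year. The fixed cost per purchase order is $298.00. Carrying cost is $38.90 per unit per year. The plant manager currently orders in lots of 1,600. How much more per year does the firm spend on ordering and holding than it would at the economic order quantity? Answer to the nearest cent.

EOQ = √(2DS/H) = √(2 × 53,100 × 298 / 38.9) ≈ 901.98.
Cost at Q* = (D/Q*)S + (Q*/2)H = √(2DSH) ≈ $35,086.92.
Cost at Q = 1,600: (53,100/1,600)×298 + (1,600/2)×38.9 = $9,889.88 + $31,120.00 = $41,009.88.
Excess = $41,009.88 − $35,086.92 = $5,922.96.

Extra cost ≈ $5,922.96 per year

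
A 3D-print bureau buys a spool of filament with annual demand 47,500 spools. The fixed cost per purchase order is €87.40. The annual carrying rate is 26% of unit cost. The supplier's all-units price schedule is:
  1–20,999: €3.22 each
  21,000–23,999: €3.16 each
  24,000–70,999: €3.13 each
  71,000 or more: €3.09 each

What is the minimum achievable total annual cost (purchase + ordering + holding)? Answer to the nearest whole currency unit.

Holding cost per unit per year at price C is H = 0.26·C.
Evaluate total cost at each tier's feasible EOQ or, if the EOQ is below the tier, at the tier's minimum quantity.
EOQ at €3.22 = 3149.2 (feasible in tier 1): TC = 47,500×€3.22 + (47,500/3149.2)×87.4 + (3149.2/2)×0.26×€3.22 = €155,586.53.
EOQ at €3.16 = 3179.0 < 21000, so use break Q=21000: TC = 47,500×€3.16 + (47,500/21000.0)×87.4 + (21000.0/2)×0.26×€3.16 = €158,924.49.
EOQ at €3.13 = 3194.2 < 24000, so use break Q=24000: TC = 47,500×€3.13 + (47,500/24000.0)×87.4 + (24000.0/2)×0.26×€3.13 = €158,613.58.
EOQ at €3.09 = 3214.8 < 71000, so use break Q=71000: TC = 47,500×€3.09 + (47,500/71000.0)×87.4 + (71000.0/2)×0.26×€3.09 = €175,354.17.
Lowest total cost among the candidates is at Q = 3149.2.

TC* ≈ €155,587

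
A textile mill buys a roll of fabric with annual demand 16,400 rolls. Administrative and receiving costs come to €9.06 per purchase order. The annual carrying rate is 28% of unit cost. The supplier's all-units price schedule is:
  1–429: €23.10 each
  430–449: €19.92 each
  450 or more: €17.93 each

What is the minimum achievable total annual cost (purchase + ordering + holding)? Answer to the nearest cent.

Holding cost per unit per year at price C is H = 0.28·C.
Evaluate total cost at each tier's feasible EOQ or, if the EOQ is below the tier, at the tier's minimum quantity.
EOQ at €23.10 = 214.3 (feasible in tier 1): TC = 16,400×€23.10 + (16,400/214.3)×9.06 + (214.3/2)×0.28×€23.10 = €380,226.39.
EOQ at €19.92 = 230.8 < 430, so use break Q=430: TC = 16,400×€19.92 + (16,400/430.0)×9.06 + (430.0/2)×0.28×€19.92 = €328,232.73.
EOQ at €17.93 = 243.3 < 450, so use break Q=450: TC = 16,400×€17.93 + (16,400/450.0)×9.06 + (450.0/2)×0.28×€17.93 = €295,511.78.
Lowest total cost among the candidates is at Q = 450.0.

TC* ≈ €295,511.78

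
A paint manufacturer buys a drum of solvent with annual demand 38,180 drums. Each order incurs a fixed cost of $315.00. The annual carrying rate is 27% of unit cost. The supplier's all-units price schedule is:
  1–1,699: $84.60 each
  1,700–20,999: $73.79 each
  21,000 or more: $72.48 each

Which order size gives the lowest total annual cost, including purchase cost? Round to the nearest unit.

Holding cost per unit per year at price C is H = 0.27·C.
Candidates are each tier's EOQ (if it falls in that tier) and each price-break quantity.
EOQ at $84.60 = 1026.2 (feasible in tier 1): TC = 38,180×$84.60 + (38,180/1026.2)×315 + (1026.2/2)×0.27×$84.60 = $3,253,467.88.
EOQ at $73.79 = 1098.8 < 1700, so use break Q=1700: TC = 38,180×$73.79 + (38,180/1700.0)×315 + (1700.0/2)×0.27×$73.79 = $2,841,311.53.
EOQ at $72.48 = 1108.7 < 21000, so use break Q=21000: TC = 38,180×$72.48 + (38,180/21000.0)×315 + (21000.0/2)×0.27×$72.48 = $2,973,339.90.
Lowest total cost is $2,841,311.53 at Q = 1700.0.

Q* ≈ 1,700 drums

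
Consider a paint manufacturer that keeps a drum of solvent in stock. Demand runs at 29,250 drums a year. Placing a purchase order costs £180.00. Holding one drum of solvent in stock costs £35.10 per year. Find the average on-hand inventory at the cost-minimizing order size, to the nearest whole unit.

The optimal lot size = √(2DS/H) = √(2 × 29,250 × 180 / 35.1) ≈ 547.72.
Average inventory = Q*/2 ≈ 547.72 / 2 = 273.861.

Average inventory ≈ 274 drums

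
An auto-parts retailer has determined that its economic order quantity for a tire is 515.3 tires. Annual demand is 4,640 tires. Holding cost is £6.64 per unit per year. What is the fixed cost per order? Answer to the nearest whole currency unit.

S ≈ £190

Invert the EOQ relation Q*² = 2DS/H.
From Q* = √(2DS/H): S = Q*²H / (2D) = 515.3² × 6.64 / (2 × 4,640) = 189.9942.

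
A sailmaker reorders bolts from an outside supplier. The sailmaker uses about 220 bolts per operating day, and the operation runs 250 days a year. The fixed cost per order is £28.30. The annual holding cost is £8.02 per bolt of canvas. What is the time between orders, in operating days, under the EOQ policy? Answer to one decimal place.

Annual demand D = 220 × 250 = 55,000.
EOQ = √(2DS/H) = √(2 × 55,000 × 28.3 / 8.02) ≈ 623.02.
Cycle time = Q*/D × 250 = 623.02 / 55,000 × 250 ≈ 2.832 days.

T ≈ 2.8 days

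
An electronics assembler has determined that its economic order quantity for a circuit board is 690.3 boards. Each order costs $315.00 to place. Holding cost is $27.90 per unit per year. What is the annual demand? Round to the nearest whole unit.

The basic EOQ model gives Q* = √(2DS/H); rearrange for the unknown.
From Q* = √(2DS/H): D = Q*²H / (2S) = 690.3² × 27.9 / (2 × 315) = 21102.767.

D ≈ 21,103 boards per year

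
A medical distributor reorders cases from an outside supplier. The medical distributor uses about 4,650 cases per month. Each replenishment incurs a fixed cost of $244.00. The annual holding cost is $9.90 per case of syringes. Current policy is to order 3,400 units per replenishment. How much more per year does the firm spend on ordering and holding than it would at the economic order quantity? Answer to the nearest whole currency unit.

Extra cost ≈ $4,416 per year

Annual demand D = 4,650 × 12 = 55,800.
EOQ = √(2DS/H) = √(2 × 55,800 × 244 / 9.9) ≈ 1658.48.
Cost at Q* = (D/Q*)S + (Q*/2)H = √(2DSH) ≈ $16,418.92.
Cost at Q = 3,400: (55,800/3,400)×244 + (3,400/2)×9.9 = $4,004.47 + $16,830.00 = $20,834.47.
Excess = $20,834.47 − $16,418.92 = $4,415.55.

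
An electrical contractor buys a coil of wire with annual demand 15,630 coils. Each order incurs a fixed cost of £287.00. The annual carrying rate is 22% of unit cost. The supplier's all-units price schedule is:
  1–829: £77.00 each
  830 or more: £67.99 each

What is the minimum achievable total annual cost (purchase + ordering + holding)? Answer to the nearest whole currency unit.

Holding cost per unit per year at price C is H = 0.22·C.
Candidates are each tier's EOQ (if it falls in that tier) and each price-break quantity.
EOQ at £77.00 = 727.7 (feasible in tier 1): TC = 15,630×£77.00 + (15,630/727.7)×287 + (727.7/2)×0.22×£77.00 = £1,215,837.99.
EOQ at £67.99 = 774.5 < 830, so use break Q=830: TC = 15,630×£67.99 + (15,630/830.0)×287 + (830.0/2)×0.22×£67.99 = £1,074,295.78.
Lowest total cost among the candidates is at Q = 830.0.

TC* ≈ £1,074,296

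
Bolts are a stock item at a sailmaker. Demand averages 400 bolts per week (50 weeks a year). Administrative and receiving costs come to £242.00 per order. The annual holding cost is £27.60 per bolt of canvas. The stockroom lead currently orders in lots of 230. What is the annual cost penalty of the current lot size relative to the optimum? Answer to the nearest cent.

Extra cost ≈ £7,872.20 per year

Annual demand D = 400 × 50 = 20,000.
EOQ = √(2DS/H) = √(2 × 20,000 × 242 / 27.6) ≈ 592.22.
Cost at Q* = (D/Q*)S + (Q*/2)H = √(2DSH) ≈ £16,345.27.
Cost at Q = 230: (20,000/230)×242 + (230/2)×27.6 = £21,043.48 + £3,174.00 = £24,217.48.
Excess = £24,217.48 − £16,345.27 = £7,872.20.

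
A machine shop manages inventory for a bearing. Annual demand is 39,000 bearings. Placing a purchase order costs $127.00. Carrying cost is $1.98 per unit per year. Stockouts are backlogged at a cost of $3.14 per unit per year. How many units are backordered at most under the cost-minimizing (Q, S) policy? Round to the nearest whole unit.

S* ≈ 1,105 bearings

With planned backorders, Q* = √(2DS/H) · √((H+B)/B).
√(2DS/H) = √(2 × 39,000 × 127 / 1.98) = 2236.745.
√((H+B)/B) = √((1.98+3.14)/3.14) = 1.2769.
Q* ≈ 2856.188.
S* = Q* · H/(H+B) = 2856.188 × 1.98/5.12 ≈ 1104.541.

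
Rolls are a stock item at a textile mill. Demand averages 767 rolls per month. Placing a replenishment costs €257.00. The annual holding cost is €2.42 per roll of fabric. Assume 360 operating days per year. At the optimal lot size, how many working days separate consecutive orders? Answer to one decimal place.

T ≈ 54.7 days

Annual demand D = 767 × 12 = 9,204.
The optimal lot size = √(2DS/H) = √(2 × 9,204 × 257 / 2.42) ≈ 1398.18.
Cycle time = Q*/D × 360 = 1398.18 / 9,204 × 360 ≈ 54.688 days.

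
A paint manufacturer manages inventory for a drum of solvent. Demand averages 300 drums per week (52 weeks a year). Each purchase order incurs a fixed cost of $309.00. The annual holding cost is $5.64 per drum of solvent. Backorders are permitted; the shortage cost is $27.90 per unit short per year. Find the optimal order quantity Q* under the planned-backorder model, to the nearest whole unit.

Annual demand D = 300 × 52 = 15,600.
With planned backorders, Q* = √(2DS/H) · √((H+B)/B).
√(2DS/H) = √(2 × 15,600 × 309 / 5.64) = 1307.426.
√((H+B)/B) = √((5.64+27.9)/27.9) = 1.0964.
Q* ≈ 1433.496.

Q* ≈ 1,433 drums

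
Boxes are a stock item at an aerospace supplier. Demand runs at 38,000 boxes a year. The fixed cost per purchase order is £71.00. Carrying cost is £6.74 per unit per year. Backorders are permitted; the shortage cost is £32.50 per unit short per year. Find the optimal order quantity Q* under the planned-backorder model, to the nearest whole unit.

Q* ≈ 983 boxes

With planned backorders, Q* = √(2DS/H) · √((H+B)/B).
√(2DS/H) = √(2 × 38,000 × 71 / 6.74) = 894.759.
√((H+B)/B) = √((6.74+32.5)/32.5) = 1.0988.
Q* ≈ 983.171.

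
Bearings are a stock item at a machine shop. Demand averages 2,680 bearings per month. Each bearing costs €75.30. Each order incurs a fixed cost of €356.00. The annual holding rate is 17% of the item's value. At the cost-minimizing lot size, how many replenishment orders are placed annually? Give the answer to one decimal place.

Annual demand D = 2,680 × 12 = 32,160.
Holding cost H = 0.17 × €75.30 = €12.8010 per unit per year.
Q* = √(2DS/H) = √(2 × 32,160 × 356 / 12.801) ≈ 1337.45.
Orders per year = D / Q* = 32,160 / 1337.45 ≈ 24.046.

N ≈ 24.0 orders per year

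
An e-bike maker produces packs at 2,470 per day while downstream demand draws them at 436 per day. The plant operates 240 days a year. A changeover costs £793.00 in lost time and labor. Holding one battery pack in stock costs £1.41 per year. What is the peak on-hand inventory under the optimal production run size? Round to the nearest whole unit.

Annual demand D = 436 × 240 = 104,640.
Production build-up factor (1 − d/p) = 1 − 436/2,470 = 0.8235.
Q* = √(2DS / (H(1 − d/p))) = √(2 × 104,640 × 793 / (1.41 × 0.8235)).
= √(165,959,040 / 1.1611) ≈ 11955.394.
Maximum inventory = Q*(1 − d/p) = 11955.394 × 0.8235 ≈ 9845.049.

I_max ≈ 9,845 packs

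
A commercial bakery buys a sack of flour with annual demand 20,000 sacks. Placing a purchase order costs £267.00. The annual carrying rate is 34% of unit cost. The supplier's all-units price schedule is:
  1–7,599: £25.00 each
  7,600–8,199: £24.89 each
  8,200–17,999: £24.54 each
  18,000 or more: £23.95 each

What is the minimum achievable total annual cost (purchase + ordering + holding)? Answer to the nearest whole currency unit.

Holding cost per unit per year at price C is H = 0.34·C.
For each price level, check whether its EOQ is feasible; otherwise the best quantity at that price is the breakpoint.
EOQ at £25.00 = 1120.9 (feasible in tier 1): TC = 20,000×£25.00 + (20,000/1120.9)×267 + (1120.9/2)×0.34×£25.00 = £509,527.85.
EOQ at £24.89 = 1123.4 < 7600, so use break Q=7600: TC = 20,000×£24.89 + (20,000/7600.0)×267 + (7600.0/2)×0.34×£24.89 = £530,660.51.
EOQ at £24.54 = 1131.4 < 8200, so use break Q=8200: TC = 20,000×£24.54 + (20,000/8200.0)×267 + (8200.0/2)×0.34×£24.54 = £525,659.98.
EOQ at £23.95 = 1145.2 < 18000, so use break Q=18000: TC = 20,000×£23.95 + (20,000/18000.0)×267 + (18000.0/2)×0.34×£23.95 = £552,583.67.
Lowest total cost among the candidates is at Q = 1120.9.

TC* ≈ £509,528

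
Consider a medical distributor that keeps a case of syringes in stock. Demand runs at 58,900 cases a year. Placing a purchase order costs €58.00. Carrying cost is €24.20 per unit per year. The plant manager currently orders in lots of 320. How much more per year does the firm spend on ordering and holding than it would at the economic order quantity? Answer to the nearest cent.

EOQ = √(2DS/H) = √(2 × 58,900 × 58 / 24.2) ≈ 531.35.
Cost at Q* = (D/Q*)S + (Q*/2)H = √(2DSH) ≈ €12,858.62.
Cost at Q = 320: (58,900/320)×58 + (320/2)×24.2 = €10,675.62 + €3,872.00 = €14,547.62.
Excess = €14,547.62 − €12,858.62 = €1,689.01.

Extra cost ≈ €1,689.01 per year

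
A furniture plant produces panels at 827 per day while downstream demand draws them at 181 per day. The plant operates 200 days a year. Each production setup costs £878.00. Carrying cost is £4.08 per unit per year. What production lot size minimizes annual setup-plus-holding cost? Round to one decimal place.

Annual demand D = 181 × 200 = 36,200.
Production build-up factor (1 − d/p) = 1 − 181/827 = 0.7811.
Q* = √(2DS / (H(1 − d/p))) = √(2 × 36,200 × 878 / (4.08 × 0.7811)).
= √(63,567,200 / 3.187) ≈ 4466.044.

Q* ≈ 4,466.0 panels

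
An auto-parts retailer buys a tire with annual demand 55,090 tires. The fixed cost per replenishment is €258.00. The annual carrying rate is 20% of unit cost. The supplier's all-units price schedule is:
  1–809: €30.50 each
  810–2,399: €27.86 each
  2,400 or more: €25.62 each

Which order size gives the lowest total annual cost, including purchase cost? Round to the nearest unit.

Holding cost per unit per year at price C is H = 0.20·C.
Candidates are each tier's EOQ (if it falls in that tier) and each price-break quantity.
Tier 1 (€30.50): EOQ = 2158.7 exceeds tier's upper bound 809, so this tier is dominated.
EOQ at €27.86 = 2258.7 (feasible in tier 2): TC = 55,090×€27.86 + (55,090/2258.7)×258 + (2258.7/2)×0.20×€27.86 = €1,547,392.79.
EOQ at €25.62 = 2355.4 < 2400, so use break Q=2400: TC = 55,090×€25.62 + (55,090/2400.0)×258 + (2400.0/2)×0.20×€25.62 = €1,423,476.78.
Lowest total cost is €1,423,476.78 at Q = 2400.0.

Q* ≈ 2,400 tires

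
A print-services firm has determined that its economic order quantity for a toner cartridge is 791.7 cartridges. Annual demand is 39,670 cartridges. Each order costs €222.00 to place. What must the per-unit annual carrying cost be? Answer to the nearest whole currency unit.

Invert the EOQ relation Q*² = 2DS/H.
From Q* = √(2DS/H): H = 2DS / Q*² = 2 × 39,670 × 222 / 791.7² = 28.1011.

H ≈ €28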